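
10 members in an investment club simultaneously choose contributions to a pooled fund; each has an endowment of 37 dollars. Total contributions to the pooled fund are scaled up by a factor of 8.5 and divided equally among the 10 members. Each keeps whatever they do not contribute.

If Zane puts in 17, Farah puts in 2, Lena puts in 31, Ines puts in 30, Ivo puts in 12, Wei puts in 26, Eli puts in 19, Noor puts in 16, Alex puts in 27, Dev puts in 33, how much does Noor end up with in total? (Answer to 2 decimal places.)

202.05 dollars

Total contributed: 17 + 2 + 31 + 30 + 12 + 26 + 19 + 16 + 27 + 33 = 213.
Each receives 8.5 × 213 / 10 = 181.05 from the pooled fund.
Noor keeps 37 − 16 = 21, so Noor's payoff is 21 + 181.05 = 202.05.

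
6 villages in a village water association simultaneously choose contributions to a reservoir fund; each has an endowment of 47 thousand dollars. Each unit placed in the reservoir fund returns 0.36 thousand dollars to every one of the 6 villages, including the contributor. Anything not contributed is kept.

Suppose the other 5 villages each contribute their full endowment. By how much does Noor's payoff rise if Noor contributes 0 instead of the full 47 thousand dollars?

Switching from a contribution of 47 to 0 lets Noor keep an extra 47 thousand dollars, but lowers the reservoir fund by 47, which costs Noor their own share of that drop: 0.36 × 47 = 16.92.
Net gain = 47 − 16.92 = 30.08. The private return per contributed unit (0.36) is below 1, so free-riding is indeed the best response regardless of what the others do.

30.08 thousand dollars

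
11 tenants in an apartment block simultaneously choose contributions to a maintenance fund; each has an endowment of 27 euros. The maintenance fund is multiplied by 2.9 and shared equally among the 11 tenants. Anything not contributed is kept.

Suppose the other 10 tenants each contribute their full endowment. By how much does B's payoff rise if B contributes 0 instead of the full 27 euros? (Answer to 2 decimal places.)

19.88 euros

Switching from a contribution of 27 to 0 lets B keep an extra 27 euros, but lowers the maintenance fund by 27, which costs B their own share of that drop: 2.9/11 × 27 = 7.12.
Net gain = 27 − 7.12 = 19.88. The private return per contributed unit (0.2636) is below 1, so free-riding is indeed the best response regardless of what the others do.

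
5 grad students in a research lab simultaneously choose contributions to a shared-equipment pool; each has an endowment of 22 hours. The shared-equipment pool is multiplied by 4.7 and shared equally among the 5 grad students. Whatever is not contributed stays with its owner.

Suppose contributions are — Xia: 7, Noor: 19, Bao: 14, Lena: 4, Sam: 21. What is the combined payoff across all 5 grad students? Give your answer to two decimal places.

350.50 hours

Total contributed: 7 + 19 + 14 + 4 + 21 = 65; total kept: 5 × 22 − 65 = 45.
The shared-equipment pool pays out 4.7 × 65 = 305.50 in aggregate.
Group total = 45 + 305.50 = 350.50.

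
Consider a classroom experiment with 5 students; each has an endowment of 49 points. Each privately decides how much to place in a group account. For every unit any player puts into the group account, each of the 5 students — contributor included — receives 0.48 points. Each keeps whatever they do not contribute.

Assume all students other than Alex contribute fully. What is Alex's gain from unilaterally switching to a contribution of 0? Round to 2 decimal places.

25.48 points

Switching from a contribution of 49 to 0 lets Alex keep an extra 49 points, but lowers the group account by 49, which costs Alex their own share of that drop: 0.48 × 49 = 23.52.
Net gain = 49 − 23.52 = 25.48. The private return per contributed unit (0.48) is below 1, so free-riding is indeed the best response regardless of what the others do.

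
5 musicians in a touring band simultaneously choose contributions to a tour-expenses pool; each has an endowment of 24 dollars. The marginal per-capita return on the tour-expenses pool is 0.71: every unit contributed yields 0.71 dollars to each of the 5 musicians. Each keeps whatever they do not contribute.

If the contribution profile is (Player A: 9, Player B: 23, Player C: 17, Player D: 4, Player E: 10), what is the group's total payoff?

Total contributed: 9 + 23 + 17 + 4 + 10 = 63; total kept: 5 × 24 − 63 = 57.
The tour-expenses pool pays out 0.71 × 5 × 63 = 223.65 in aggregate.
Group total = 57 + 223.65 = 280.65.

280.65 dollars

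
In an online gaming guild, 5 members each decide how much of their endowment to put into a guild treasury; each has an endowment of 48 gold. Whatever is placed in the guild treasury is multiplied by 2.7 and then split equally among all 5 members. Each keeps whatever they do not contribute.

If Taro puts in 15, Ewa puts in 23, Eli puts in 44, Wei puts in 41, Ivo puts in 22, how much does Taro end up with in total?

111.30 gold

Total contributed: 15 + 23 + 44 + 41 + 22 = 145.
Each receives 2.7 × 145 / 5 = 78.30 from the guild treasury.
Taro keeps 48 − 15 = 33, so Taro's payoff is 33 + 78.30 = 111.30.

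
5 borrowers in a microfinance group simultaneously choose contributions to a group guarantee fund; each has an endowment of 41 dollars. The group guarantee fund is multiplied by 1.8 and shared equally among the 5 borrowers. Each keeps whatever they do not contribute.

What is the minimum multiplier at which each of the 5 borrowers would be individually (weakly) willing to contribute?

A contributed unit returns (multiplier)/5 to its contributor.
This reaches 1 exactly when the multiplier is 5.

5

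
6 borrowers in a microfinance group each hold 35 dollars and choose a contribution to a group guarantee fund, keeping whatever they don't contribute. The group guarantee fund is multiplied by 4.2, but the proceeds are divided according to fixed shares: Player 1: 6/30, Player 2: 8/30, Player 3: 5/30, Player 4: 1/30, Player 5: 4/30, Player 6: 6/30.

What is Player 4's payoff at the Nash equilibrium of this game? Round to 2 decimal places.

39.90 dollars

A player with share s gets back 4.2·s per unit contributed, so full contribution is dominant for anyone with s > 1/4.2 = 0.2381 and zero contribution is dominant for anyone below.
The only share above 0.2381 is Player 2's 8/30, contributing 35; the remaining 5 contribute 0. Total contributed: 35.
Player 4 keeps 35 and receives 4.2 × 35 × 1/30 = 4.90 from the group guarantee fund, for a payoff of 39.90.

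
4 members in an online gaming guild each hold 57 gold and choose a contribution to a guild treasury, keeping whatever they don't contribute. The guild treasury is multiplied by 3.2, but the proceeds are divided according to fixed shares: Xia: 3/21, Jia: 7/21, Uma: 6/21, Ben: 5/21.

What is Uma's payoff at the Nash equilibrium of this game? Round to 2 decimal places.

A player with share s gets back 3.2·s per unit contributed, so full contribution is dominant for anyone with s > 1/3.2 = 0.3125 and zero contribution is dominant for anyone below.
Only Jia (7/21) clears that bar, contributing 57; the remaining 3 contribute 0. Total contributed: 57.
Uma keeps 57 and receives 3.2 × 57 × 6/21 = 52.11 from the guild treasury, for a payoff of 109.11.

109.11 gold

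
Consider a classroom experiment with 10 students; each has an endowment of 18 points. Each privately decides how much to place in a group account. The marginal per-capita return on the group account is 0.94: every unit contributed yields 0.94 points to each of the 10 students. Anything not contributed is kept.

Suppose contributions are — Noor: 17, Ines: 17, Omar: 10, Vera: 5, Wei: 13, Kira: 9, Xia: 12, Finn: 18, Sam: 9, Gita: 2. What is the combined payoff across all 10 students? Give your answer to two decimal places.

Total contributed: 17 + 17 + 10 + 5 + 13 + 9 + 12 + 18 + 9 + 2 = 112; total kept: 10 × 18 − 112 = 68.
The group account pays out 0.94 × 10 × 112 = 1052.80 in aggregate.
Group total = 68 + 1052.80 = 1120.80.

1120.80 points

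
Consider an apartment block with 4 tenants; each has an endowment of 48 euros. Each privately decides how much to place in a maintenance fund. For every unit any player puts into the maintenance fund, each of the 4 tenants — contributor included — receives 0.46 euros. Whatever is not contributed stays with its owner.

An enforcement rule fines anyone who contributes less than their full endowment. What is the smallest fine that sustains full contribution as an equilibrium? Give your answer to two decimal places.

Given the others contribute fully, the best deviation is to contribute 0 (any partial contribution still incurs the fine and gives up units whose private return 0.46 is below 1).
Deviating from 48 to 0 saves 48 euros but forfeits the deviator's share of the drop in the maintenance fund: 0.46 × 48 = 22.08.
So the deviation gain is 48 − 22.08 = 25.92, and the fine must be at least 25.92 euros to wipe it out.

25.92 euros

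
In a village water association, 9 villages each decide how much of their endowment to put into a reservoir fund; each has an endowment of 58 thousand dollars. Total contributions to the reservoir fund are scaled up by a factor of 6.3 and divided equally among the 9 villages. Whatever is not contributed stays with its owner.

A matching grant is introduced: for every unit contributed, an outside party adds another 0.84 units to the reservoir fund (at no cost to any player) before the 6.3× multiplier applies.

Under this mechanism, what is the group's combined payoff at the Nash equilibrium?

6051.02 thousand dollars

Under the mechanism each unit contributed yields 6.3 × 1.84 / 9 = 1.2880 back to its contributor per unit of net cost, which exceeds 1, making full contribution the dominant choice for everyone.
At the Nash equilibrium everyone contributes 58. Group total payoff = 6.3 × 1.84 × 522 = 6051.02.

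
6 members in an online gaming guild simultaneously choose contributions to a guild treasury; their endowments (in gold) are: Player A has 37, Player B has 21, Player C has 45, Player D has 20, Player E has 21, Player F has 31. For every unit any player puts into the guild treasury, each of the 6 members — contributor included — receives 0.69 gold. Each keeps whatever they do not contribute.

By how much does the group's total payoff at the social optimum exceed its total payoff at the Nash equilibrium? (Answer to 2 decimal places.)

549.50 gold

The private return per contributed unit is 0.69 < 1 for everyone, so the Nash equilibrium is zero contribution and the group total is Σ E_j = 37 + 21 + 45 + 20 + 21 + 31 = 175.
Each contributed unit returns 4.140 to the group, so the social optimum is full contribution by everyone: group total = 4.140 × 175 = 724.50.
Efficiency loss = (4.140 − 1) × 175 = 549.50.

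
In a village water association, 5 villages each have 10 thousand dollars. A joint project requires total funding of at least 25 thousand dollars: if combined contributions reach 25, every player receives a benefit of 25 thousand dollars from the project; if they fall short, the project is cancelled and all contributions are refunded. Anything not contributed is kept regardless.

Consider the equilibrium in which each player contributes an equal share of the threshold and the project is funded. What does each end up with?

Equal share of the threshold: 25/5 = 5.
At this profile no one gains by cutting their contribution: any cut drops the total below 25, the project is cancelled, contributions are refunded, and the deviator ends with 10, which is less than 10 − 5 + 25 = 30. Contributing more than 5 just wastes the excess. So contributing exactly 5 is a best response.
Each player's payoff: 10 − 5 + 25 = 30.

30 thousand dollars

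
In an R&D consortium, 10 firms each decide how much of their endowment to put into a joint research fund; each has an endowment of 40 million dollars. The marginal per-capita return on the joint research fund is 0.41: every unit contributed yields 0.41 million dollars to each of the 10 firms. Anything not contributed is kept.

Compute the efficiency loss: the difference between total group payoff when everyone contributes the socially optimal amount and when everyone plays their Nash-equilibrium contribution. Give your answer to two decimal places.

1240.00 million dollars

The private return per contributed unit is 0.41 < 1, so contributing 0 is dominant for every player. At the Nash equilibrium everyone keeps their 40, and the group total is 10 × 40 = 400.
Each contributed unit returns 4.100 to the group as a whole (0.41 to each of 10 players), which exceeds 1, so the social optimum is full contribution: group total = 4.100 × 400 = 1640.00.
Efficiency loss = 1640.00 − 400 = 1240.00.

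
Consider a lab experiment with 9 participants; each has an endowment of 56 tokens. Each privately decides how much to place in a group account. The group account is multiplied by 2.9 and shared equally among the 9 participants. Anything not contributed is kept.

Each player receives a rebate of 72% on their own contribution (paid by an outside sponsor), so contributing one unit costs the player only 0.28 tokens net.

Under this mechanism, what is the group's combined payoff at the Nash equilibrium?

The effective private return per unit is now (2.9/9) / 0.28 = 1.1508 > 1, so every player's dominant strategy flips to full contribution.
So the Nash equilibrium is full contribution by all 9; the group earns 9 × (56 × 0.72 + 2.9 × 56) = 1824.48.

1824.48 tokens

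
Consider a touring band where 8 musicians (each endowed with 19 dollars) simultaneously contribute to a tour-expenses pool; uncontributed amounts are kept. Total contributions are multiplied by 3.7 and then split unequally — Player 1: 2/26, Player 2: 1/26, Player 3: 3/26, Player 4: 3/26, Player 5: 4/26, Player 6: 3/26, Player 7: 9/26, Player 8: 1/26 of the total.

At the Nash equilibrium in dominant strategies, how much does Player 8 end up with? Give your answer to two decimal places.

A player with share s gets back 3.7·s per unit contributed, so full contribution is dominant for anyone with s > 1/3.7 = 0.2703 and zero contribution is dominant for anyone below.
The only share above 0.2703 is Player 7's 9/26, contributing 19; the remaining 7 contribute 0. Total contributed: 19.
Player 8 keeps 19 and receives 3.7 × 19 × 1/26 = 2.70 from the tour-expenses pool, for a payoff of 21.70.

21.70 dollars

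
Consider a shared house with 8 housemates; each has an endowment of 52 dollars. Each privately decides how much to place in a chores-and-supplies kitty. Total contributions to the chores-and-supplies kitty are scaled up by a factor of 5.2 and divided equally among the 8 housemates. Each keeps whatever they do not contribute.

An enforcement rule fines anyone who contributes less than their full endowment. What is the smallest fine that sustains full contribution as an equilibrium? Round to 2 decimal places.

Given the others contribute fully, the best deviation is to contribute 0 (any partial contribution still incurs the fine and gives up units whose private return 0.6500 is below 1).
Deviating from 52 to 0 saves 52 dollars but forfeits the deviator's share of the drop in the chores-and-supplies kitty: 5.2/8 × 52 = 33.80.
So the deviation gain is 52 − 33.80 = 18.20, and the fine must be at least 18.20 dollars to wipe it out.

18.20 dollars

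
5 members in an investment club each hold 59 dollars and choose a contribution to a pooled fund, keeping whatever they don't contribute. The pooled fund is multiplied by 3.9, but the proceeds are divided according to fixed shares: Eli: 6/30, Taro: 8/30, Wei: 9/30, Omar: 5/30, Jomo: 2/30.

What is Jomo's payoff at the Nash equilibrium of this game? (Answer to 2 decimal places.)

Each unit j contributes comes back to j as 3.9 × (j's share), so j prefers to contribute only if that share exceeds 1/3.9 = 0.2564; otherwise keeping the unit dominates.
Taro and Wei are above the threshold, contributing 59 each; the remaining 3 contribute 0. Total contributed: 118.
Jomo keeps 59 and receives 3.9 × 118 × 2/30 = 30.68 from the pooled fund, for a payoff of 89.68.

89.68 dollars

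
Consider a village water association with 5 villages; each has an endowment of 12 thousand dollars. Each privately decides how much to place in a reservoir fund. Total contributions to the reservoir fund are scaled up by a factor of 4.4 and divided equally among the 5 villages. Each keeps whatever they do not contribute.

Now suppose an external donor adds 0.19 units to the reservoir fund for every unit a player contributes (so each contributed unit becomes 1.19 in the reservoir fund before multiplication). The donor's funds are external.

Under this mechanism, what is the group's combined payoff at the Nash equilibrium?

With the mechanism, a contributed unit returns 4.4 × 1.19 / 5 = 1.0472 per unit of net cost to the contributor — now above 1 — so contributing fully is weakly dominant for every player.
At the Nash equilibrium everyone contributes 12. Group total payoff = 4.4 × 1.19 × 60 = 314.16.

314.16 thousand dollars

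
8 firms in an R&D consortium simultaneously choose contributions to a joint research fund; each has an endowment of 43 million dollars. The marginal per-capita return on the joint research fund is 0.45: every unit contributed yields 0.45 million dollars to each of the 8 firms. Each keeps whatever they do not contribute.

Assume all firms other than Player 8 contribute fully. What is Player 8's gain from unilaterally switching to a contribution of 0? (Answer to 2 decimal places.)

23.65 million dollars

Switching from a contribution of 43 to 0 lets Player 8 keep an extra 43 million dollars, but lowers the joint research fund by 43, which costs Player 8 their own share of that drop: 0.45 × 43 = 19.35.
Net gain = 43 − 19.35 = 23.65. The private return per contributed unit (0.45) is below 1, so free-riding is indeed the best response regardless of what the others do.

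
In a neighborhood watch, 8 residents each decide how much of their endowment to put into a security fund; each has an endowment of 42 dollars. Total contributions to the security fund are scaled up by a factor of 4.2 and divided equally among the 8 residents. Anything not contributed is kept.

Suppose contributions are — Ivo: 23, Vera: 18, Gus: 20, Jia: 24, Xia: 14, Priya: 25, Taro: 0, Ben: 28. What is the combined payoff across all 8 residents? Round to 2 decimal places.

822.40 dollars

Total contributed: 23 + 18 + 20 + 24 + 14 + 25 + 0 + 28 = 152; total kept: 8 × 42 − 152 = 184.
The security fund pays out 4.2 × 152 = 638.40 in aggregate.
Group total = 184 + 638.40 = 822.40.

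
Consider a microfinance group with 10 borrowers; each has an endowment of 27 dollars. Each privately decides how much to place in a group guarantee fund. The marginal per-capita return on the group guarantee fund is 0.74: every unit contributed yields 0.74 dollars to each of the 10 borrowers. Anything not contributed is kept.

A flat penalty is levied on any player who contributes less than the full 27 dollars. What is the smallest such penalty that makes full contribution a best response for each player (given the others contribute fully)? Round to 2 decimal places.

Given the others contribute fully, the best deviation is to contribute 0 (any partial contribution still incurs the fine and gives up units whose private return 0.74 is below 1).
Deviating from 27 to 0 saves 27 dollars but forfeits the deviator's share of the drop in the group guarantee fund: 0.74 × 27 = 19.98.
So the deviation gain is 27 − 19.98 = 7.02, and the fine must be at least 7.02 dollars to wipe it out.

7.02 dollars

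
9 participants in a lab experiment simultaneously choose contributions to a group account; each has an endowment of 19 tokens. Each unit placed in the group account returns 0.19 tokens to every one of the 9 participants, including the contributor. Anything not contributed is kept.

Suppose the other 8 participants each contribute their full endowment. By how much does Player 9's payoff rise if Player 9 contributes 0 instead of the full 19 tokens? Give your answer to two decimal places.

Switching from a contribution of 19 to 0 lets Player 9 keep an extra 19 tokens, but lowers the group account by 19, which costs Player 9 their own share of that drop: 0.19 × 19 = 3.61.
Net gain = 19 − 3.61 = 15.39. The private return per contributed unit (0.19) is below 1, so free-riding is indeed the best response regardless of what the others do.

15.39 tokens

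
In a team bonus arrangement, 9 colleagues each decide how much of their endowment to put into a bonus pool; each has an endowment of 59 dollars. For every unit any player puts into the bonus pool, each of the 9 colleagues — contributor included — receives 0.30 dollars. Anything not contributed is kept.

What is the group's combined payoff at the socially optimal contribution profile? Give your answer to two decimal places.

Each contributed unit returns 2.700 to the group as a whole (0.30 to each of 9 players), which exceeds 1, so the social optimum is full contribution: group total = 2.700 × 531 = 1433.70.

1433.70 dollars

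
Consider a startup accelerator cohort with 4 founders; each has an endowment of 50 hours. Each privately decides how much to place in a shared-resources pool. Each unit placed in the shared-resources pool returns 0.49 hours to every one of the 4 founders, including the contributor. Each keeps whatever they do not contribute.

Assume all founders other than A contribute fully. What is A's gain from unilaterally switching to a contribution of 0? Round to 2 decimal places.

25.50 hours

Switching from a contribution of 50 to 0 lets A keep an extra 50 hours, but lowers the shared-resources pool by 50, which costs A their own share of that drop: 0.49 × 50 = 24.50.
Net gain = 50 − 24.50 = 25.50. The private return per contributed unit (0.49) is below 1, so free-riding is indeed the best response regardless of what the others do.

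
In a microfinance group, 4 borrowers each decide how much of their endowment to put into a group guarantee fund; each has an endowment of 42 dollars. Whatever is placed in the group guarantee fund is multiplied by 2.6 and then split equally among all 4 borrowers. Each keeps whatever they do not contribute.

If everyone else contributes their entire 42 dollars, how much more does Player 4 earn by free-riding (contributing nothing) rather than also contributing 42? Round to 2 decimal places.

Switching from a contribution of 42 to 0 lets Player 4 keep an extra 42 dollars, but lowers the group guarantee fund by 42, which costs Player 4 their own share of that drop: 2.6/4 × 42 = 27.30.
Net gain = 42 − 27.30 = 14.70. The private return per contributed unit (0.6500) is below 1, so free-riding is indeed the best response regardless of what the others do.

14.70 dollars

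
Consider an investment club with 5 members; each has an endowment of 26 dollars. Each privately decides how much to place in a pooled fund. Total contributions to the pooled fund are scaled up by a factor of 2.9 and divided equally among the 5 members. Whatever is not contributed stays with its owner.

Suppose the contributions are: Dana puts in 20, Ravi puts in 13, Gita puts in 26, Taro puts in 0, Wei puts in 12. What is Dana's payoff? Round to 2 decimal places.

47.18 dollars

Total contributed: 20 + 13 + 26 + 0 + 12 = 71.
Each receives 2.9 × 71 / 5 = 41.18 from the pooled fund.
Dana keeps 26 − 20 = 6, so Dana's payoff is 6 + 41.18 = 47.18.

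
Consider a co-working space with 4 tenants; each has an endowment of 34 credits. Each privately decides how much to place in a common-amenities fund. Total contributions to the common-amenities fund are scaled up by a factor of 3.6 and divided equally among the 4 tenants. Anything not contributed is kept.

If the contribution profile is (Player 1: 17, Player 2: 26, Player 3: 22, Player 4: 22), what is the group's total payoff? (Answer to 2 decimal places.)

362.20 credits

Total contributed: 17 + 26 + 22 + 22 = 87; total kept: 4 × 34 − 87 = 49.
The common-amenities fund pays out 3.6 × 87 = 313.20 in aggregate.
Group total = 49 + 313.20 = 362.20.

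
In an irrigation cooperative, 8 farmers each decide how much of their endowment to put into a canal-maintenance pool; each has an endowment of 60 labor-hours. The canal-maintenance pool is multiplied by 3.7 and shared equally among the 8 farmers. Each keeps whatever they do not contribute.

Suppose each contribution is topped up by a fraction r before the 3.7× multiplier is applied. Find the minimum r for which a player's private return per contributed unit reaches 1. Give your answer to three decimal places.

With matching at rate r, one contributed unit becomes (1 + r) in the canal-maintenance pool and returns 3.7 × (1 + r) / 8 to the contributor.
Setting this equal to 1: 1 + r = 8/3.7 = 2.1622.
So the minimum matching rate is r = 2.1622 − 1 = 1.162.

1.162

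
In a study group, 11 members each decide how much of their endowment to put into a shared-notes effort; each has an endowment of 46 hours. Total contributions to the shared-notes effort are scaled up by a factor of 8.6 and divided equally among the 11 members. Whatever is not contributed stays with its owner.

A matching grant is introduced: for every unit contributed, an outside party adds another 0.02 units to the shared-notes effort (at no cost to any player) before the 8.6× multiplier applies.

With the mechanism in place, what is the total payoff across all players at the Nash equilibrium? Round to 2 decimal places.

506.00 hours

With the mechanism, a contributed unit returns 8.6 × 1.02 / 11 = 0.7975 per unit of net cost — still below 1 — so contributing 0 remains dominant for every player.
Everyone keeps their endowment and the group total is 11 × 46 = 506.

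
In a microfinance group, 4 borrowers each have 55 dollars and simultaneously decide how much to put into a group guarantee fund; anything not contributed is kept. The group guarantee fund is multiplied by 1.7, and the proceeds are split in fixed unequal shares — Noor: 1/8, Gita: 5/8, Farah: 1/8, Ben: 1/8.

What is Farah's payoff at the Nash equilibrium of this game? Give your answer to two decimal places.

66.69 dollars

For player j, contributing a unit is worthwhile iff 1.7 × (j's share) ≥ 1, i.e. iff j's share is at least 0.5882.
Only Gita (5/8) clears that bar, contributing 55; the remaining 3 contribute 0. Total contributed: 55.
Farah keeps 55 and receives 1.7 × 55 × 1/8 = 11.69 from the group guarantee fund, for a payoff of 66.69.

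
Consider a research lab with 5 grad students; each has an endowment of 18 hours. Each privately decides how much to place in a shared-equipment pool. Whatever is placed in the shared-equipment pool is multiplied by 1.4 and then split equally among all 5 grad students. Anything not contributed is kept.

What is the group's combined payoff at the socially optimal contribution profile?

126.00 hours

Each contributed unit returns 1.400 to the group as a whole (0.2800 to each of 5 players), which exceeds 1, so the social optimum is full contribution: group total = 1.400 × 90 = 126.00.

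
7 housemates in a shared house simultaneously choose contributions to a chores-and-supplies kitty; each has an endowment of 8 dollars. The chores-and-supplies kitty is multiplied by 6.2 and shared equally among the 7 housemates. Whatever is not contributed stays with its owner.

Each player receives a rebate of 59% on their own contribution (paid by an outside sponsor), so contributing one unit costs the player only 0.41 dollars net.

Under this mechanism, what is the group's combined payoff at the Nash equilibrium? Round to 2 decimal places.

380.24 dollars

With the mechanism, a contributed unit returns (6.2/7) / 0.41 = 2.1603 per unit of net cost to the contributor — now above 1 — so contributing fully is weakly dominant for every player.
At the Nash equilibrium everyone contributes 8. Group total payoff = 7 × (8 × 0.59 + 6.2 × 8) = 380.24.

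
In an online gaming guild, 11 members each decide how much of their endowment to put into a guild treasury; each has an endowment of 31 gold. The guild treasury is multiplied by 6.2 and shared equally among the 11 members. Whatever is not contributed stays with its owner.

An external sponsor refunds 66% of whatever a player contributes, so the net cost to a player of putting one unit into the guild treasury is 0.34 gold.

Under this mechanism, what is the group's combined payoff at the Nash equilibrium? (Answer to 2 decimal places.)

2339.26 gold

The effective private return per unit is now (6.2/11) / 0.34 = 1.6578 > 1, so every player's dominant strategy flips to full contribution.
At the Nash equilibrium everyone contributes 31. Group total payoff = 11 × (31 × 0.66 + 6.2 × 31) = 2339.26.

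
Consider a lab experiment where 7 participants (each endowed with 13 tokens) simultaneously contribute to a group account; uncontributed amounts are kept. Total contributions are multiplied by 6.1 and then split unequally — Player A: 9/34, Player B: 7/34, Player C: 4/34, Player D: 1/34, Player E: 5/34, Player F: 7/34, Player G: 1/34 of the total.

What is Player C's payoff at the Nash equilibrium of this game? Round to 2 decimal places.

A player with share s gets back 6.1·s per unit contributed, so full contribution is dominant for anyone with s > 1/6.1 = 0.1639 and zero contribution is dominant for anyone below.
Player A, Player B and Player F clear that bar, contributing 13 each; the remaining 4 contribute 0. Total contributed: 39.
Player C keeps 13 and receives 6.1 × 39 × 4/34 = 27.99 from the group account, for a payoff of 40.99.

40.99 tokens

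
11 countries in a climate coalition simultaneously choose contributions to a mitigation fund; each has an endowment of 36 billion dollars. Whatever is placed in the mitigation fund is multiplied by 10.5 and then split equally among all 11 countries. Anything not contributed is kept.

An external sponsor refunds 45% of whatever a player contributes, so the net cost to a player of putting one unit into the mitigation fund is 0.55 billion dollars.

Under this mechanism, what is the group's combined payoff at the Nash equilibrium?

4336.20 billion dollars

Under the mechanism each unit contributed yields (10.5/11) / 0.55 = 1.7355 back to its contributor per unit of net cost, which exceeds 1, making full contribution the dominant choice for everyone.
So the Nash equilibrium is full contribution by all 11; the group earns 11 × (36 × 0.45 + 10.5 × 36) = 4336.20.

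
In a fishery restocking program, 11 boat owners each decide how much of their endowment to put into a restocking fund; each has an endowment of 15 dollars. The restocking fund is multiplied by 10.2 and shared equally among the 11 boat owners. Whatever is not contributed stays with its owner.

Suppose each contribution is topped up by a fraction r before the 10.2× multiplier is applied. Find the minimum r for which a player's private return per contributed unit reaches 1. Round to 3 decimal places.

With matching at rate r, one contributed unit becomes (1 + r) in the restocking fund and returns 10.2 × (1 + r) / 11 to the contributor.
Setting this equal to 1: 1 + r = 11/10.2 = 1.0784.
So the minimum matching rate is r = 1.0784 − 1 = 0.078.

0.078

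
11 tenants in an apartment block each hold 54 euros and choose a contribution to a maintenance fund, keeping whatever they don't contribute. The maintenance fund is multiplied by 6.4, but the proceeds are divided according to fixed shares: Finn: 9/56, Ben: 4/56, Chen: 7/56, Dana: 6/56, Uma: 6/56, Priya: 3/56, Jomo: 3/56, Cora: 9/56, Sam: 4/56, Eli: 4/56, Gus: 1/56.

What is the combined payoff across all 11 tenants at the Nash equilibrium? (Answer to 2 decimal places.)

For player j, contributing a unit is worthwhile iff 6.4 × (j's share) ≥ 1, i.e. iff j's share is at least 0.1563.
Finn and Cora clear that bar, contributing 54 each; the remaining 9 contribute 0. Total contributed: 108.
The maintenance fund pays out 6.4 × 108 = 691.20 in total (split across the unequal shares, but the aggregate is all that matters for the group sum).
The 9 free-riders keep 54 each, adding 486. Group total = 486 + 691.20 = 1177.20.

1177.20 euros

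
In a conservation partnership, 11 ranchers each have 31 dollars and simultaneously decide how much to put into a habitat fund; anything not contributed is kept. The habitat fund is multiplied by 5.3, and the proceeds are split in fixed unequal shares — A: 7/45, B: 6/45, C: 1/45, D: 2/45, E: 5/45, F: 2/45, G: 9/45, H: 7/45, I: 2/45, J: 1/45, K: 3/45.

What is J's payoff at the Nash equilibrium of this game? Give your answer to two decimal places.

34.65 dollars

Each unit j contributes comes back to j as 5.3 × (j's share), so j prefers to contribute only if that share exceeds 1/5.3 = 0.1887; otherwise keeping the unit dominates.
Only G (9/45) clears that bar, contributing 31; the remaining 10 contribute 0. Total contributed: 31.
J keeps 31 and receives 5.3 × 31 × 1/45 = 3.65 from the habitat fund, for a payoff of 34.65.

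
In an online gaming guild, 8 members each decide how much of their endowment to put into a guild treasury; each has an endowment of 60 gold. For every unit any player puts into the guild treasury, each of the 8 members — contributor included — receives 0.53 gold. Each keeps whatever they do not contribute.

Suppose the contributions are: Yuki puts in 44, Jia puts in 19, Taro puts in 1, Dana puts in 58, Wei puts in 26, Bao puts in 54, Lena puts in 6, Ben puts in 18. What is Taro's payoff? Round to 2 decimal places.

Total contributed: 44 + 19 + 1 + 58 + 26 + 54 + 6 + 18 = 226.
Each receives 0.53 × 226 = 119.78 from the guild treasury.
Taro keeps 60 − 1 = 59, so Taro's payoff is 59 + 119.78 = 178.78.

178.78 gold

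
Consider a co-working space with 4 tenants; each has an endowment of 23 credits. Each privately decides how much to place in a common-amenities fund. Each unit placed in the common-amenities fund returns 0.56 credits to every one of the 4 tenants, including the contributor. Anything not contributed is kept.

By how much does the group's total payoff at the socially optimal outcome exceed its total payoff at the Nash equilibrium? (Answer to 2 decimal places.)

114.08 credits

The private return per contributed unit is 0.56 < 1, so contributing 0 is dominant for every player. At the Nash equilibrium everyone keeps their 23, and the group total is 4 × 23 = 92.
Each contributed unit returns 2.240 to the group as a whole (0.56 to each of 4 players), which exceeds 1, so the social optimum is full contribution: group total = 2.240 × 92 = 206.08.
Efficiency loss = 206.08 − 92 = 114.08.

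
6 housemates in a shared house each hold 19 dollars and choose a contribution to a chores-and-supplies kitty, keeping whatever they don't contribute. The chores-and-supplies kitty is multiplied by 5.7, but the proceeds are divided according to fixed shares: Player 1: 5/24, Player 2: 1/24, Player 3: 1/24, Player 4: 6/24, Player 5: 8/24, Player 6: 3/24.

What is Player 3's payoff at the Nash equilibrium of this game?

32.54 dollars

Player j's private return per contributed unit is 5.7 × (j's share). Contributing is weakly dominant for j when that share is at least 1/5.7 = 0.1754, and contributing 0 is dominant otherwise.
Player 1, Player 4 and Player 5 clear that bar, contributing 19 each; the remaining 3 contribute 0. Total contributed: 57.
Player 3 keeps 19 and receives 5.7 × 57 × 1/24 = 13.54 from the chores-and-supplies kitty, for a payoff of 32.54.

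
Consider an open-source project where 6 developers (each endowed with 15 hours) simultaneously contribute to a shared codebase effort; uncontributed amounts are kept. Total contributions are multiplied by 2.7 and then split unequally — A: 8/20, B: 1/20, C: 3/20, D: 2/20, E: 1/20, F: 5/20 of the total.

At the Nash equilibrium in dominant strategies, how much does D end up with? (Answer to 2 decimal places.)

Each unit j contributes comes back to j as 2.7 × (j's share), so j prefers to contribute only if that share exceeds 1/2.7 = 0.3704; otherwise keeping the unit dominates.
A alone (share 8/20) is above the threshold, contributing 15; the remaining 5 contribute 0. Total contributed: 15.
D keeps 15 and receives 2.7 × 15 × 2/20 = 4.05 from the shared codebase effort, for a payoff of 19.05.

19.05 hours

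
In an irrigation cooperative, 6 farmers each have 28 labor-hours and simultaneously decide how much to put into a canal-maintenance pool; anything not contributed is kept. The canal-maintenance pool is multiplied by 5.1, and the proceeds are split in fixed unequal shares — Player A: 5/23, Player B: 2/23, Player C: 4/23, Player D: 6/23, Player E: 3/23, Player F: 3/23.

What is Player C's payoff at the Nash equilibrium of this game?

For player j, contributing a unit is worthwhile iff 5.1 × (j's share) ≥ 1, i.e. iff j's share is at least 0.1961.
The shares above 0.1961 belong to Player A and Player D, contributing 28 each; the remaining 4 contribute 0. Total contributed: 56.
Player C keeps 28 and receives 5.1 × 56 × 4/23 = 49.67 from the canal-maintenance pool, for a payoff of 77.67.

77.67 labor-hours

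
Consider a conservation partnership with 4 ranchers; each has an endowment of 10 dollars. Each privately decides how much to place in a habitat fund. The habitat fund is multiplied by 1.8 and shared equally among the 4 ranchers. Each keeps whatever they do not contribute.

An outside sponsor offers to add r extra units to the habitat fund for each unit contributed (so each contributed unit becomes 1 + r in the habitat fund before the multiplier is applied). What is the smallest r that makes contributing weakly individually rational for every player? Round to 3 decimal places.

With matching at rate r, one contributed unit becomes (1 + r) in the habitat fund and returns 1.8 × (1 + r) / 4 to the contributor.
Setting this equal to 1: 1 + r = 4/1.8 = 2.2222.
So the minimum matching rate is r = 2.2222 − 1 = 1.222.

1.222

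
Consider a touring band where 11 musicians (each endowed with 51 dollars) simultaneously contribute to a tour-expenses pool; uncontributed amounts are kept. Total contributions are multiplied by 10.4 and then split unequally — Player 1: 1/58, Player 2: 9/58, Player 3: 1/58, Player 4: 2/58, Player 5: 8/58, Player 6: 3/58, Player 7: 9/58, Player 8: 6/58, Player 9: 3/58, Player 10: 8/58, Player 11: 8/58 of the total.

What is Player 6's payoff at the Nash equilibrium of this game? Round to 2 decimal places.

215.61 dollars

For player j, contributing a unit is worthwhile iff 10.4 × (j's share) ≥ 1, i.e. iff j's share is at least 0.0962.
The shares above 0.0962 belong to Player 2, Player 5, Player 7, Player 8, Player 10 and Player 11, contributing 51 each; the remaining 5 contribute 0. Total contributed: 306.
Player 6 keeps 51 and receives 10.4 × 306 × 3/58 = 164.61 from the tour-expenses pool, for a payoff of 215.61.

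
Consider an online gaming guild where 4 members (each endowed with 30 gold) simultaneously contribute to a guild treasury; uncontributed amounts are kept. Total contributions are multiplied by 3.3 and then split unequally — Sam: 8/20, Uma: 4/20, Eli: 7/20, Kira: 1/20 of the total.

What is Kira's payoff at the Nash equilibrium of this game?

39.90 gold

For player j, contributing a unit is worthwhile iff 3.3 × (j's share) ≥ 1, i.e. iff j's share is at least 0.3030.
Sam and Eli clear that bar, contributing 30 each; the remaining 2 contribute 0. Total contributed: 60.
Kira keeps 30 and receives 3.3 × 60 × 1/20 = 9.90 from the guild treasury, for a payoff of 39.90.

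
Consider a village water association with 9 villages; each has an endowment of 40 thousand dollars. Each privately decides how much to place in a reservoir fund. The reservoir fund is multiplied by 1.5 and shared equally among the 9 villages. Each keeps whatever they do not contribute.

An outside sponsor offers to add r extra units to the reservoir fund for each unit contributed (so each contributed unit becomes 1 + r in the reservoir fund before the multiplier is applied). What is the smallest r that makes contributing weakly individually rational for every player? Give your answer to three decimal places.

5.000

With matching at rate r, one contributed unit becomes (1 + r) in the reservoir fund and returns 1.5 × (1 + r) / 9 to the contributor.
Setting this equal to 1: 1 + r = 9/1.5 = 6.0000.
So the minimum matching rate is r = 6.0000 − 1 = 5.000.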